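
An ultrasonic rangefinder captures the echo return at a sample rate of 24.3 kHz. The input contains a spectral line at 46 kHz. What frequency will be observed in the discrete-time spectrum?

46 kHz mod fs = 21.7 kHz.
21.7 kHz > fs/2 = 12.15 kHz, folds to fs − 21.7 kHz = 2.6 kHz.

2.6 kHz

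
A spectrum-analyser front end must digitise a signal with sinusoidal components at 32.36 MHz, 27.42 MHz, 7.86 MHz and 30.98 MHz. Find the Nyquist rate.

64.72 MHz

Highest-frequency component: 32.36 MHz.
Nyquist rate = 2 × 32.36 MHz = 64.72 MHz.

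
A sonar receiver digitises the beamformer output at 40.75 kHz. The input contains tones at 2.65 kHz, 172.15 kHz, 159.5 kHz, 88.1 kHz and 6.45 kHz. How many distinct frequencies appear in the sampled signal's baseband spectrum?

fs/2 = 20.375 kHz.
2.65 kHz ≤ fs/2 = 20.375 kHz, passes unchanged.
172.15 kHz mod fs = 9.15 kHz.
9.15 kHz ≤ fs/2 = 20.375 kHz, appears at 9.15 kHz.
159.5 kHz mod fs = 37.25 kHz.
37.25 kHz > fs/2 = 20.375 kHz, folds to fs − 37.25 kHz = 3.5 kHz.
88.1 kHz mod fs = 6.6 kHz.
6.6 kHz ≤ fs/2 = 20.375 kHz, appears at 6.6 kHz.
6.45 kHz ≤ fs/2 = 20.375 kHz, passes unchanged.
Distinct values: {2.65 kHz, 3.5 kHz, 6.45 kHz, 6.6 kHz, 9.15 kHz} → 5.

5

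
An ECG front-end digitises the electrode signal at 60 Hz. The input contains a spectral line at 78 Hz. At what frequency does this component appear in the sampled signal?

18 Hz

78 Hz mod fs = 18 Hz.
18 Hz ≤ fs/2 = 30 Hz, appears at 18 Hz.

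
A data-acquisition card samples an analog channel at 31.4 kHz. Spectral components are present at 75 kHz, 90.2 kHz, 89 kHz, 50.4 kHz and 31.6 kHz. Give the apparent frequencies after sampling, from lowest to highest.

fs/2 = 15.7 kHz.
75 kHz mod fs = 12.2 kHz.
12.2 kHz ≤ fs/2 = 15.7 kHz, appears at 12.2 kHz.
90.2 kHz mod fs = 27.4 kHz.
27.4 kHz > fs/2 = 15.7 kHz, folds to fs − 27.4 kHz = 4 kHz.
89 kHz mod fs = 26.2 kHz.
26.2 kHz > fs/2 = 15.7 kHz, folds to fs − 26.2 kHz = 5.2 kHz.
50.4 kHz mod fs = 19 kHz.
19 kHz > fs/2 = 15.7 kHz, folds to fs − 19 kHz = 12.4 kHz.
31.6 kHz mod fs = 0.2 kHz.
0.2 kHz ≤ fs/2 = 15.7 kHz, appears at 0.2 kHz.
Distinct values: {0.2 kHz, 4 kHz, 5.2 kHz, 12.2 kHz, 12.4 kHz}.

0.2 kHz, 4 kHz, 5.2 kHz, 12.2 kHz, 12.4 kHz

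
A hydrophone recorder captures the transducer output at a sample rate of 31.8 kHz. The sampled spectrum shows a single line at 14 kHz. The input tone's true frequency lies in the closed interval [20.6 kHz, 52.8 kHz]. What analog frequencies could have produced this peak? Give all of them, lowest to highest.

Frequencies that alias to 14 kHz are k·fs ± 14 kHz for integer k ≥ 0.
k=0: 14 kHz.
k=1: 17.8 kHz, 45.8 kHz.
k=2: 49.6 kHz, 77.6 kHz.
k=3: 81.4 kHz, 109.4 kHz.
Within [20.6 kHz, 52.8 kHz]: 45.8 kHz, 49.6 kHz.

45.8 kHz, 49.6 kHz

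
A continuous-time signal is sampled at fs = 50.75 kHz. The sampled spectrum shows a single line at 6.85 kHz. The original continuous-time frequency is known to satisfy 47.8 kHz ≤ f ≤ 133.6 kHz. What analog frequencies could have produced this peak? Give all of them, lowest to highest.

Frequencies that alias to 6.85 kHz are k·fs ± 6.85 kHz for integer k ≥ 0.
k=0: 6.85 kHz.
k=1: 43.9 kHz, 57.6 kHz.
k=2: 94.65 kHz, 108.35 kHz.
k=3: 145.4 kHz, 159.1 kHz.
Within [47.8 kHz, 133.6 kHz]: 57.6 kHz, 94.65 kHz, 108.35 kHz.

57.6 kHz, 94.65 kHz, 108.35 kHz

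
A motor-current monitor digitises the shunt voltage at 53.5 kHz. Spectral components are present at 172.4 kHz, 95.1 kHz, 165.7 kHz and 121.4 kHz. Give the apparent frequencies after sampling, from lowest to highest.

fs/2 = 26.75 kHz.
172.4 kHz mod fs = 11.9 kHz.
11.9 kHz ≤ fs/2 = 26.75 kHz, appears at 11.9 kHz.
95.1 kHz mod fs = 41.6 kHz.
41.6 kHz > fs/2 = 26.75 kHz, folds to fs − 41.6 kHz = 11.9 kHz.
165.7 kHz mod fs = 5.2 kHz.
5.2 kHz ≤ fs/2 = 26.75 kHz, appears at 5.2 kHz.
121.4 kHz mod fs = 14.4 kHz.
14.4 kHz ≤ fs/2 = 26.75 kHz, appears at 14.4 kHz.
Distinct values: {5.2 kHz, 11.9 kHz, 14.4 kHz}.

5.2 kHz, 11.9 kHz, 14.4 kHz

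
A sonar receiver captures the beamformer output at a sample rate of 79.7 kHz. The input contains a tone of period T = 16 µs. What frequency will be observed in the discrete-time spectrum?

17.2 kHz

T = 16 µs → f = 1/T = 62.5 kHz.
62.5 kHz > fs/2 = 39.85 kHz, folds to fs − 62.5 kHz = 17.2 kHz.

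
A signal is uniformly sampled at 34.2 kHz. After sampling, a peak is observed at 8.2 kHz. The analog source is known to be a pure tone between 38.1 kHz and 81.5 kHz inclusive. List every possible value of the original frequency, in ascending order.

Frequencies that alias to 8.2 kHz are k·fs ± 8.2 kHz for integer k ≥ 0.
k=0: 8.2 kHz.
k=1: 26 kHz, 42.4 kHz.
k=2: 60.2 kHz, 76.6 kHz.
k=3: 94.4 kHz, 110.8 kHz.
Within [38.1 kHz, 81.5 kHz]: 42.4 kHz, 60.2 kHz, 76.6 kHz.

42.4 kHz, 60.2 kHz, 76.6 kHz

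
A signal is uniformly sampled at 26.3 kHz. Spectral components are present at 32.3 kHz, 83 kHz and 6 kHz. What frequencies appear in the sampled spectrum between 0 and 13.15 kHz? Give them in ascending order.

4.1 kHz, 6 kHz

fs/2 = 13.15 kHz.
32.3 kHz mod fs = 6 kHz.
6 kHz ≤ fs/2 = 13.15 kHz, appears at 6 kHz.
83 kHz mod fs = 4.1 kHz.
4.1 kHz ≤ fs/2 = 13.15 kHz, appears at 4.1 kHz.
6 kHz ≤ fs/2 = 13.15 kHz, passes unchanged.
Distinct values: {4.1 kHz, 6 kHz}.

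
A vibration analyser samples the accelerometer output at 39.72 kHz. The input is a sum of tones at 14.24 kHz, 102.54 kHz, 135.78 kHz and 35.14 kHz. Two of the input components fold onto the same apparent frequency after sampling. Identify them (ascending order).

fs/2 = 19.86 kHz.
14.24 kHz ≤ fs/2 = 19.86 kHz, passes unchanged.
102.54 kHz mod fs = 23.1 kHz.
23.1 kHz > fs/2 = 19.86 kHz, folds to fs − 23.1 kHz = 16.62 kHz.
135.78 kHz mod fs = 16.62 kHz.
16.62 kHz ≤ fs/2 = 19.86 kHz, appears at 16.62 kHz.
35.14 kHz > fs/2 = 19.86 kHz, folds to fs − 35.14 kHz = 4.58 kHz.
102.54 kHz and 135.78 kHz both map to 16.62 kHz.

102.54 kHz, 135.78 kHz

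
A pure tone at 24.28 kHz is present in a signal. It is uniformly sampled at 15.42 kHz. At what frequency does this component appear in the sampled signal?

6.56 kHz

24.28 kHz mod fs = 8.86 kHz.
8.86 kHz > fs/2 = 7.71 kHz, folds to fs − 8.86 kHz = 6.56 kHz.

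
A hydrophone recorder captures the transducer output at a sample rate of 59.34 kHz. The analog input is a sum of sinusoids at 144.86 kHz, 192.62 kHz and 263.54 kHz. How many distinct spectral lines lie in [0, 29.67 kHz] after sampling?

2

fs/2 = 29.67 kHz.
144.86 kHz mod fs = 26.18 kHz.
26.18 kHz ≤ fs/2 = 29.67 kHz, appears at 26.18 kHz.
192.62 kHz mod fs = 14.6 kHz.
14.6 kHz ≤ fs/2 = 29.67 kHz, appears at 14.6 kHz.
263.54 kHz mod fs = 26.18 kHz.
26.18 kHz ≤ fs/2 = 29.67 kHz, appears at 26.18 kHz.
Distinct values: {14.6 kHz, 26.18 kHz} → 2.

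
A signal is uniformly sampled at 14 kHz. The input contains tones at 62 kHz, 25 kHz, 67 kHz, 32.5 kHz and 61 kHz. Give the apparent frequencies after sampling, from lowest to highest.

3 kHz, 4.5 kHz, 5 kHz, 6 kHz

fs/2 = 7 kHz.
62 kHz mod fs = 6 kHz.
6 kHz ≤ fs/2 = 7 kHz, appears at 6 kHz.
25 kHz mod fs = 11 kHz.
11 kHz > fs/2 = 7 kHz, folds to fs − 11 kHz = 3 kHz.
67 kHz mod fs = 11 kHz.
11 kHz > fs/2 = 7 kHz, folds to fs − 11 kHz = 3 kHz.
32.5 kHz mod fs = 4.5 kHz.
4.5 kHz ≤ fs/2 = 7 kHz, appears at 4.5 kHz.
61 kHz mod fs = 5 kHz.
5 kHz ≤ fs/2 = 7 kHz, appears at 5 kHz.
Distinct values: {3 kHz, 4.5 kHz, 5 kHz, 6 kHz}.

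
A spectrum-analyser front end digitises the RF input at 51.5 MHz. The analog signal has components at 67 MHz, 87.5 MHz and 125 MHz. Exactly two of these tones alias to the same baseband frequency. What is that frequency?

15.5 MHz

fs/2 = 25.75 MHz.
67 MHz mod fs = 15.5 MHz.
15.5 MHz ≤ fs/2 = 25.75 MHz, appears at 15.5 MHz.
87.5 MHz mod fs = 36 MHz.
36 MHz > fs/2 = 25.75 MHz, folds to fs − 36 MHz = 15.5 MHz.
125 MHz mod fs = 22 MHz.
22 MHz ≤ fs/2 = 25.75 MHz, appears at 22 MHz.
67 MHz and 87.5 MHz both map to 15.5 MHz.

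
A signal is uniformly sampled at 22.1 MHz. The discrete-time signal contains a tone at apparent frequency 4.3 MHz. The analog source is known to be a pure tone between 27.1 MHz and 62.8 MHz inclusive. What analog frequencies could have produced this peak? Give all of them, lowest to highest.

Frequencies that alias to 4.3 MHz are k·fs ± 4.3 MHz for integer k ≥ 0.
k=0: 4.3 MHz.
k=1: 17.8 MHz, 26.4 MHz.
k=2: 39.9 MHz, 48.5 MHz.
k=3: 62 MHz, 70.6 MHz.
k=4: 84.1 MHz, 92.7 MHz.
Within [27.1 MHz, 62.8 MHz]: 39.9 MHz, 48.5 MHz, 62 MHz.

39.9 MHz, 48.5 MHz, 62 MHz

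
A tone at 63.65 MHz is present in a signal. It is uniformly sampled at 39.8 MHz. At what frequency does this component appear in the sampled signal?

15.95 MHz

63.65 MHz mod fs = 23.85 MHz.
23.85 MHz > fs/2 = 19.9 MHz, folds to fs − 23.85 MHz = 15.95 MHz.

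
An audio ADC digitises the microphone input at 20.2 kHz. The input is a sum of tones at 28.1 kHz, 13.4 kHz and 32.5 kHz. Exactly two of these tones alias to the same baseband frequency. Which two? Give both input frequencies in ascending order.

28.1 kHz, 32.5 kHz

fs/2 = 10.1 kHz.
28.1 kHz mod fs = 7.9 kHz.
7.9 kHz ≤ fs/2 = 10.1 kHz, appears at 7.9 kHz.
13.4 kHz > fs/2 = 10.1 kHz, folds to fs − 13.4 kHz = 6.8 kHz.
32.5 kHz mod fs = 12.3 kHz.
12.3 kHz > fs/2 = 10.1 kHz, folds to fs − 12.3 kHz = 7.9 kHz.
28.1 kHz and 32.5 kHz both map to 7.9 kHz.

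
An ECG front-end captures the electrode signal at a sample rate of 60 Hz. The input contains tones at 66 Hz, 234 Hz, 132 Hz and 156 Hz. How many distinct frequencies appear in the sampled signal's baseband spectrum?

fs/2 = 30 Hz.
66 Hz mod fs = 6 Hz.
6 Hz ≤ fs/2 = 30 Hz, appears at 6 Hz.
234 Hz mod fs = 54 Hz.
54 Hz > fs/2 = 30 Hz, folds to fs − 54 Hz = 6 Hz.
132 Hz mod fs = 12 Hz.
12 Hz ≤ fs/2 = 30 Hz, appears at 12 Hz.
156 Hz mod fs = 36 Hz.
36 Hz > fs/2 = 30 Hz, folds to fs − 36 Hz = 24 Hz.
Distinct values: {6 Hz, 12 Hz, 24 Hz} → 3.

3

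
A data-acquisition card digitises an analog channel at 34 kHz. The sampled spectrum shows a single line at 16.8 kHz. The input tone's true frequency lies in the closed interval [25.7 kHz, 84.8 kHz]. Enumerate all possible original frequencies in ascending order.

50.8 kHz, 51.2 kHz, 84.8 kHz

Frequencies that alias to 16.8 kHz are k·fs ± 16.8 kHz for integer k ≥ 0.
k=0: 16.8 kHz.
k=1: 17.2 kHz, 50.8 kHz.
k=2: 51.2 kHz, 84.8 kHz.
k=3: 85.2 kHz, 118.8 kHz.
Within [25.7 kHz, 84.8 kHz]: 50.8 kHz, 51.2 kHz, 84.8 kHz.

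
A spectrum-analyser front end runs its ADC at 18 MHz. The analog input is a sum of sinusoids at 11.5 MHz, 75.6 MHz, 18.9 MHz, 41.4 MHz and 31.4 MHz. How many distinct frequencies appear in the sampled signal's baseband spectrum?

fs/2 = 9 MHz.
11.5 MHz > fs/2 = 9 MHz, folds to fs − 11.5 MHz = 6.5 MHz.
75.6 MHz mod fs = 3.6 MHz.
3.6 MHz ≤ fs/2 = 9 MHz, appears at 3.6 MHz.
18.9 MHz mod fs = 0.9 MHz.
0.9 MHz ≤ fs/2 = 9 MHz, appears at 0.9 MHz.
41.4 MHz mod fs = 5.4 MHz.
5.4 MHz ≤ fs/2 = 9 MHz, appears at 5.4 MHz.
31.4 MHz mod fs = 13.4 MHz.
13.4 MHz > fs/2 = 9 MHz, folds to fs − 13.4 MHz = 4.6 MHz.
Distinct values: {0.9 MHz, 3.6 MHz, 4.6 MHz, 5.4 MHz, 6.5 MHz} → 5.

5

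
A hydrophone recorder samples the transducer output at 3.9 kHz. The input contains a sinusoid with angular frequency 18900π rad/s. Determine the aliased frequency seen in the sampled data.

1.65 kHz

ω = 18900π rad/s → f = ω/(2π) = 9450 Hz = 9.45 kHz.
9.45 kHz mod fs = 1.65 kHz.
1.65 kHz ≤ fs/2 = 1.95 kHz, appears at 1.65 kHz.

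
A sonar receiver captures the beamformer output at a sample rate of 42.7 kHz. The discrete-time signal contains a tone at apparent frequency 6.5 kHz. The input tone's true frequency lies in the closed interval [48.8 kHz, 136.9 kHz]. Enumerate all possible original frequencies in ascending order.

Frequencies that alias to 6.5 kHz are k·fs ± 6.5 kHz for integer k ≥ 0.
k=0: 6.5 kHz.
k=1: 36.2 kHz, 49.2 kHz.
k=2: 78.9 kHz, 91.9 kHz.
k=3: 121.6 kHz, 134.6 kHz.
k=4: 164.3 kHz, 177.3 kHz.
Within [48.8 kHz, 136.9 kHz]: 49.2 kHz, 78.9 kHz, 91.9 kHz, 121.6 kHz, 134.6 kHz.

49.2 kHz, 78.9 kHz, 91.9 kHz, 121.6 kHz, 134.6 kHz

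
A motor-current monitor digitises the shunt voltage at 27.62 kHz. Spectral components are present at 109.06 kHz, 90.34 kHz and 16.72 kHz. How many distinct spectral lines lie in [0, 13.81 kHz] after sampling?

3

fs/2 = 13.81 kHz.
109.06 kHz mod fs = 26.2 kHz.
26.2 kHz > fs/2 = 13.81 kHz, folds to fs − 26.2 kHz = 1.42 kHz.
90.34 kHz mod fs = 7.48 kHz.
7.48 kHz ≤ fs/2 = 13.81 kHz, appears at 7.48 kHz.
16.72 kHz > fs/2 = 13.81 kHz, folds to fs − 16.72 kHz = 10.9 kHz.
Distinct values: {1.42 kHz, 7.48 kHz, 10.9 kHz} → 3.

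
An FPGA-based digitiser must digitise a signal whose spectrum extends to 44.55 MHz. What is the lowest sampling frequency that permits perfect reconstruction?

Nyquist rate = 2 × 44.55 MHz = 89.1 MHz.

89.1 MHz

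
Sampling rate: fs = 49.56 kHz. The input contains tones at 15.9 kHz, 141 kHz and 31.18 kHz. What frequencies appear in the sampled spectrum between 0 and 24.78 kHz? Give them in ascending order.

fs/2 = 24.78 kHz.
15.9 kHz ≤ fs/2 = 24.78 kHz, passes unchanged.
141 kHz mod fs = 41.88 kHz.
41.88 kHz > fs/2 = 24.78 kHz, folds to fs − 41.88 kHz = 7.68 kHz.
31.18 kHz > fs/2 = 24.78 kHz, folds to fs − 31.18 kHz = 18.38 kHz.
Distinct values: {7.68 kHz, 15.9 kHz, 18.38 kHz}.

7.68 kHz, 15.9 kHz, 18.38 kHz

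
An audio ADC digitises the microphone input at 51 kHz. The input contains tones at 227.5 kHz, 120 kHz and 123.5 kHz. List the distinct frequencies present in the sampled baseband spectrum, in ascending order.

fs/2 = 25.5 kHz.
227.5 kHz mod fs = 23.5 kHz.
23.5 kHz ≤ fs/2 = 25.5 kHz, appears at 23.5 kHz.
120 kHz mod fs = 18 kHz.
18 kHz ≤ fs/2 = 25.5 kHz, appears at 18 kHz.
123.5 kHz mod fs = 21.5 kHz.
21.5 kHz ≤ fs/2 = 25.5 kHz, appears at 21.5 kHz.
Distinct values: {18 kHz, 21.5 kHz, 23.5 kHz}.

18 kHz, 21.5 kHz, 23.5 kHz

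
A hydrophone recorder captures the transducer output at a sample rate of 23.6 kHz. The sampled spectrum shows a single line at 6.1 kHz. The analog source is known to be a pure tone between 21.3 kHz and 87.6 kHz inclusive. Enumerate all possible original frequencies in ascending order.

Frequencies that alias to 6.1 kHz are k·fs ± 6.1 kHz for integer k ≥ 0.
k=0: 6.1 kHz.
k=1: 17.5 kHz, 29.7 kHz.
k=2: 41.1 kHz, 53.3 kHz.
k=3: 64.7 kHz, 76.9 kHz.
k=4: 88.3 kHz, 100.5 kHz.
Within [21.3 kHz, 87.6 kHz]: 29.7 kHz, 41.1 kHz, 53.3 kHz, 64.7 kHz, 76.9 kHz.

29.7 kHz, 41.1 kHz, 53.3 kHz, 64.7 kHz, 76.9 kHz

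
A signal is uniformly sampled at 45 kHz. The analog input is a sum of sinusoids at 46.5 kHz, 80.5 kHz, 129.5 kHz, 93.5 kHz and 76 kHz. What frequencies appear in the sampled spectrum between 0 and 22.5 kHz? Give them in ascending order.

1.5 kHz, 3.5 kHz, 5.5 kHz, 9.5 kHz, 14 kHz

fs/2 = 22.5 kHz.
46.5 kHz mod fs = 1.5 kHz.
1.5 kHz ≤ fs/2 = 22.5 kHz, appears at 1.5 kHz.
80.5 kHz mod fs = 35.5 kHz.
35.5 kHz > fs/2 = 22.5 kHz, folds to fs − 35.5 kHz = 9.5 kHz.
129.5 kHz mod fs = 39.5 kHz.
39.5 kHz > fs/2 = 22.5 kHz, folds to fs − 39.5 kHz = 5.5 kHz.
93.5 kHz mod fs = 3.5 kHz.
3.5 kHz ≤ fs/2 = 22.5 kHz, appears at 3.5 kHz.
76 kHz mod fs = 31 kHz.
31 kHz > fs/2 = 22.5 kHz, folds to fs − 31 kHz = 14 kHz.
Distinct values: {1.5 kHz, 3.5 kHz, 5.5 kHz, 9.5 kHz, 14 kHz}.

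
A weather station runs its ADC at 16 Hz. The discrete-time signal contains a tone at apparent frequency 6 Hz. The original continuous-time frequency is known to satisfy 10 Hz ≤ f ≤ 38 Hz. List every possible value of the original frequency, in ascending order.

Frequencies that alias to 6 Hz are k·fs ± 6 Hz for integer k ≥ 0.
k=0: 6 Hz.
k=1: 10 Hz, 22 Hz.
k=2: 26 Hz, 38 Hz.
k=3: 42 Hz, 54 Hz.
Within [10 Hz, 38 Hz]: 10 Hz, 22 Hz, 26 Hz, 38 Hz.

10 Hz, 22 Hz, 26 Hz, 38 Hz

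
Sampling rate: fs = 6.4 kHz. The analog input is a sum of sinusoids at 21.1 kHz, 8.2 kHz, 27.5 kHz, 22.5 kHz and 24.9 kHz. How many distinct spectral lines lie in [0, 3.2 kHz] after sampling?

fs/2 = 3.2 kHz.
21.1 kHz mod fs = 1.9 kHz.
1.9 kHz ≤ fs/2 = 3.2 kHz, appears at 1.9 kHz.
8.2 kHz mod fs = 1.8 kHz.
1.8 kHz ≤ fs/2 = 3.2 kHz, appears at 1.8 kHz.
27.5 kHz mod fs = 1.9 kHz.
1.9 kHz ≤ fs/2 = 3.2 kHz, appears at 1.9 kHz.
22.5 kHz mod fs = 3.3 kHz.
3.3 kHz > fs/2 = 3.2 kHz, folds to fs − 3.3 kHz = 3.1 kHz.
24.9 kHz mod fs = 5.7 kHz.
5.7 kHz > fs/2 = 3.2 kHz, folds to fs − 5.7 kHz = 0.7 kHz.
Distinct values: {0.7 kHz, 1.8 kHz, 1.9 kHz, 3.1 kHz} → 4.

4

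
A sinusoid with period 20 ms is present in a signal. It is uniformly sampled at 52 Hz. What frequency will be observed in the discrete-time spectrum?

2 Hz

T = 20 ms → f = 1/T = 50 Hz.
50 Hz > fs/2 = 26 Hz, folds to fs − 50 Hz = 2 Hz.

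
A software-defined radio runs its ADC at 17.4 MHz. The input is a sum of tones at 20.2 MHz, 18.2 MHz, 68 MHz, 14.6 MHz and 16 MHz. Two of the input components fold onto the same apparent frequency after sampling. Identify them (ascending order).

fs/2 = 8.7 MHz.
20.2 MHz mod fs = 2.8 MHz.
2.8 MHz ≤ fs/2 = 8.7 MHz, appears at 2.8 MHz.
18.2 MHz mod fs = 0.8 MHz.
0.8 MHz ≤ fs/2 = 8.7 MHz, appears at 0.8 MHz.
68 MHz mod fs = 15.8 MHz.
15.8 MHz > fs/2 = 8.7 MHz, folds to fs − 15.8 MHz = 1.6 MHz.
14.6 MHz > fs/2 = 8.7 MHz, folds to fs − 14.6 MHz = 2.8 MHz.
16 MHz > fs/2 = 8.7 MHz, folds to fs − 16 MHz = 1.4 MHz.
14.6 MHz and 20.2 MHz both map to 2.8 MHz.

14.6 MHz, 20.2 MHz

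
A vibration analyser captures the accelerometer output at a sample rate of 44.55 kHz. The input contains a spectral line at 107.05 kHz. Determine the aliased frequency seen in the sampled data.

17.95 kHz

107.05 kHz mod fs = 17.95 kHz.
17.95 kHz ≤ fs/2 = 22.275 kHz, appears at 17.95 kHz.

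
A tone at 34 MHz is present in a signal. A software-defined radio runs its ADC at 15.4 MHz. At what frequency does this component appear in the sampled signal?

3.2 MHz

34 MHz mod fs = 3.2 MHz.
3.2 MHz ≤ fs/2 = 7.7 MHz, appears at 3.2 MHz.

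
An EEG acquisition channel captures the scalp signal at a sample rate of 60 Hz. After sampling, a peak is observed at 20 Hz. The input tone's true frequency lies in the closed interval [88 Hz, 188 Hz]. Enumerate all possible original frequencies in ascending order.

100 Hz, 140 Hz, 160 Hz

Frequencies that alias to 20 Hz are k·fs ± 20 Hz for integer k ≥ 0.
k=0: 20 Hz.
k=1: 40 Hz, 80 Hz.
k=2: 100 Hz, 140 Hz.
k=3: 160 Hz, 200 Hz.
k=4: 220 Hz, 260 Hz.
Within [88 Hz, 188 Hz]: 100 Hz, 140 Hz, 160 Hz.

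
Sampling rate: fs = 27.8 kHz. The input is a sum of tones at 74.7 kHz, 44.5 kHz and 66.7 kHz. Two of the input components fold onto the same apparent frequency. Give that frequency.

11.1 kHz

fs/2 = 13.9 kHz.
74.7 kHz mod fs = 19.1 kHz.
19.1 kHz > fs/2 = 13.9 kHz, folds to fs − 19.1 kHz = 8.7 kHz.
44.5 kHz mod fs = 16.7 kHz.
16.7 kHz > fs/2 = 13.9 kHz, folds to fs − 16.7 kHz = 11.1 kHz.
66.7 kHz mod fs = 11.1 kHz.
11.1 kHz ≤ fs/2 = 13.9 kHz, appears at 11.1 kHz.
44.5 kHz and 66.7 kHz both map to 11.1 kHz.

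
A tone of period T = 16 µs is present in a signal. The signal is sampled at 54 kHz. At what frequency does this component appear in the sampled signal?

T = 16 µs → f = 1/T = 62.5 kHz.
62.5 kHz mod fs = 8.5 kHz.
8.5 kHz ≤ fs/2 = 27 kHz, appears at 8.5 kHz.

8.5 kHz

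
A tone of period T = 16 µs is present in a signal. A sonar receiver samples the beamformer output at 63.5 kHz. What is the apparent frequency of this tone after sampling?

1 kHz

T = 16 µs → f = 1/T = 62.5 kHz.
62.5 kHz > fs/2 = 31.75 kHz, folds to fs − 62.5 kHz = 1 kHz.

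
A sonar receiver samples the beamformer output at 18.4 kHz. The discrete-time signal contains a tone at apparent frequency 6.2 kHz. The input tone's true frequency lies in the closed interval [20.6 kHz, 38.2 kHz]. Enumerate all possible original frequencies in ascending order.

Frequencies that alias to 6.2 kHz are k·fs ± 6.2 kHz for integer k ≥ 0.
k=0: 6.2 kHz.
k=1: 12.2 kHz, 24.6 kHz.
k=2: 30.6 kHz, 43 kHz.
k=3: 49 kHz, 61.4 kHz.
Within [20.6 kHz, 38.2 kHz]: 24.6 kHz, 30.6 kHz.

24.6 kHz, 30.6 kHz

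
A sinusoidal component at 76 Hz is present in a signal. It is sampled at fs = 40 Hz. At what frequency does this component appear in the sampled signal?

76 Hz mod fs = 36 Hz.
36 Hz > fs/2 = 20 Hz, folds to fs − 36 Hz = 4 Hz.

4 Hz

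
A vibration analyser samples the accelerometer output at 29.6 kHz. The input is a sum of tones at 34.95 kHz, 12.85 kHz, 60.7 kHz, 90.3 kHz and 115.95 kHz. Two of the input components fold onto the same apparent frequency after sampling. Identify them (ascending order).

fs/2 = 14.8 kHz.
34.95 kHz mod fs = 5.35 kHz.
5.35 kHz ≤ fs/2 = 14.8 kHz, appears at 5.35 kHz.
12.85 kHz ≤ fs/2 = 14.8 kHz, passes unchanged.
60.7 kHz mod fs = 1.5 kHz.
1.5 kHz ≤ fs/2 = 14.8 kHz, appears at 1.5 kHz.
90.3 kHz mod fs = 1.5 kHz.
1.5 kHz ≤ fs/2 = 14.8 kHz, appears at 1.5 kHz.
115.95 kHz mod fs = 27.15 kHz.
27.15 kHz > fs/2 = 14.8 kHz, folds to fs − 27.15 kHz = 2.45 kHz.
60.7 kHz and 90.3 kHz both map to 1.5 kHz.

60.7 kHz, 90.3 kHz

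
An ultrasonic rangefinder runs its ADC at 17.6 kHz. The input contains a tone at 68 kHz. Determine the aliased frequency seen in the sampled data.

2.4 kHz

68 kHz mod fs = 15.2 kHz.
15.2 kHz > fs/2 = 8.8 kHz, folds to fs − 15.2 kHz = 2.4 kHz.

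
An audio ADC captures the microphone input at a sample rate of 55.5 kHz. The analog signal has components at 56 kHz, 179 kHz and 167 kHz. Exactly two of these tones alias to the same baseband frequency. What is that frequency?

fs/2 = 27.75 kHz.
56 kHz mod fs = 0.5 kHz.
0.5 kHz ≤ fs/2 = 27.75 kHz, appears at 0.5 kHz.
179 kHz mod fs = 12.5 kHz.
12.5 kHz ≤ fs/2 = 27.75 kHz, appears at 12.5 kHz.
167 kHz mod fs = 0.5 kHz.
0.5 kHz ≤ fs/2 = 27.75 kHz, appears at 0.5 kHz.
56 kHz and 167 kHz both map to 0.5 kHz.

0.5 kHz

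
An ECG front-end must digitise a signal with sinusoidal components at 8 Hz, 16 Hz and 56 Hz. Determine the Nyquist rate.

112 Hz

Highest-frequency component: 56 Hz.
Nyquist rate = 2 × 56 Hz = 112 Hz.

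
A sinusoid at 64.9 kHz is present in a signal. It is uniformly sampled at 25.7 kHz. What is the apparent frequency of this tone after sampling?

12.2 kHz

64.9 kHz mod fs = 13.5 kHz.
13.5 kHz > fs/2 = 12.85 kHz, folds to fs − 13.5 kHz = 12.2 kHz.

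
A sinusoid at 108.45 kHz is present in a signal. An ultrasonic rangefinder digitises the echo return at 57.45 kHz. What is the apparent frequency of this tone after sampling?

6.45 kHz

108.45 kHz mod fs = 51 kHz.
51 kHz > fs/2 = 28.725 kHz, folds to fs − 51 kHz = 6.45 kHz.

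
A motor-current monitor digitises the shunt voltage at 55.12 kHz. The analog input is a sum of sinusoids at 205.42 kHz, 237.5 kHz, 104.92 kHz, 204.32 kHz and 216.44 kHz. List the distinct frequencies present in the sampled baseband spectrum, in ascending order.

fs/2 = 27.56 kHz.
205.42 kHz mod fs = 40.06 kHz.
40.06 kHz > fs/2 = 27.56 kHz, folds to fs − 40.06 kHz = 15.06 kHz.
237.5 kHz mod fs = 17.02 kHz.
17.02 kHz ≤ fs/2 = 27.56 kHz, appears at 17.02 kHz.
104.92 kHz mod fs = 49.8 kHz.
49.8 kHz > fs/2 = 27.56 kHz, folds to fs − 49.8 kHz = 5.32 kHz.
204.32 kHz mod fs = 38.96 kHz.
38.96 kHz > fs/2 = 27.56 kHz, folds to fs − 38.96 kHz = 16.16 kHz.
216.44 kHz mod fs = 51.08 kHz.
51.08 kHz > fs/2 = 27.56 kHz, folds to fs − 51.08 kHz = 4.04 kHz.
Distinct values: {4.04 kHz, 5.32 kHz, 15.06 kHz, 16.16 kHz, 17.02 kHz}.

4.04 kHz, 5.32 kHz, 15.06 kHz, 16.16 kHz, 17.02 kHz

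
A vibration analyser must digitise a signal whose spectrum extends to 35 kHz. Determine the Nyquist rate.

Nyquist rate = 2 × 35 kHz = 70 kHz.

70 kHz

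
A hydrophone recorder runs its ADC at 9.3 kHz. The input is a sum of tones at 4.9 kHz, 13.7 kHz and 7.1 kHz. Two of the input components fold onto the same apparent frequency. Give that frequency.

fs/2 = 4.65 kHz.
4.9 kHz > fs/2 = 4.65 kHz, folds to fs − 4.9 kHz = 4.4 kHz.
13.7 kHz mod fs = 4.4 kHz.
4.4 kHz ≤ fs/2 = 4.65 kHz, appears at 4.4 kHz.
7.1 kHz > fs/2 = 4.65 kHz, folds to fs − 7.1 kHz = 2.2 kHz.
4.9 kHz and 13.7 kHz both map to 4.4 kHz.

4.4 kHz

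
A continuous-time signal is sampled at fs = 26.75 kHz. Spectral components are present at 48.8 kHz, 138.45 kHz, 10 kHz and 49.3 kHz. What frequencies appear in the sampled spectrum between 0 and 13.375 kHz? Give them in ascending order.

fs/2 = 13.375 kHz.
48.8 kHz mod fs = 22.05 kHz.
22.05 kHz > fs/2 = 13.375 kHz, folds to fs − 22.05 kHz = 4.7 kHz.
138.45 kHz mod fs = 4.7 kHz.
4.7 kHz ≤ fs/2 = 13.375 kHz, appears at 4.7 kHz.
10 kHz ≤ fs/2 = 13.375 kHz, passes unchanged.
49.3 kHz mod fs = 22.55 kHz.
22.55 kHz > fs/2 = 13.375 kHz, folds to fs − 22.55 kHz = 4.2 kHz.
Distinct values: {4.2 kHz, 4.7 kHz, 10 kHz}.

4.2 kHz, 4.7 kHz, 10 kHz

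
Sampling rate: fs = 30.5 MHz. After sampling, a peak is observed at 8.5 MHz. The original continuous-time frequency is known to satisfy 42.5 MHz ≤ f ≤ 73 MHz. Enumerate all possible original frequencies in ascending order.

52.5 MHz, 69.5 MHz

Frequencies that alias to 8.5 MHz are k·fs ± 8.5 MHz for integer k ≥ 0.
k=0: 8.5 MHz.
k=1: 22 MHz, 39 MHz.
k=2: 52.5 MHz, 69.5 MHz.
k=3: 83 MHz, 100 MHz.
Within [42.5 MHz, 73 MHz]: 52.5 MHz, 69.5 MHz.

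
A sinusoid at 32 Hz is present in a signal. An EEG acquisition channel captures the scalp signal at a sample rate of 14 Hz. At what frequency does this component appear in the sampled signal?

32 Hz mod fs = 4 Hz.
4 Hz ≤ fs/2 = 7 Hz, appears at 4 Hz.

4 Hz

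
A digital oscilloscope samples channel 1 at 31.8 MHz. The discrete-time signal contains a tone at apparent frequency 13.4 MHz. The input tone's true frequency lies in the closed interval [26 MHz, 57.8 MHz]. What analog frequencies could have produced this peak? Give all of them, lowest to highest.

Frequencies that alias to 13.4 MHz are k·fs ± 13.4 MHz for integer k ≥ 0.
k=0: 13.4 MHz.
k=1: 18.4 MHz, 45.2 MHz.
k=2: 50.2 MHz, 77 MHz.
k=3: 82 MHz, 108.8 MHz.
Within [26 MHz, 57.8 MHz]: 45.2 MHz, 50.2 MHz.

45.2 MHz, 50.2 MHz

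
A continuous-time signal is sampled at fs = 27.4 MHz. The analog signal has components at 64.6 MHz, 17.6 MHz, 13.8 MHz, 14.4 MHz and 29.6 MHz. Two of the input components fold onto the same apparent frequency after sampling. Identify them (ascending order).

fs/2 = 13.7 MHz.
64.6 MHz mod fs = 9.8 MHz.
9.8 MHz ≤ fs/2 = 13.7 MHz, appears at 9.8 MHz.
17.6 MHz > fs/2 = 13.7 MHz, folds to fs − 17.6 MHz = 9.8 MHz.
13.8 MHz > fs/2 = 13.7 MHz, folds to fs − 13.8 MHz = 13.6 MHz.
14.4 MHz > fs/2 = 13.7 MHz, folds to fs − 14.4 MHz = 13 MHz.
29.6 MHz mod fs = 2.2 MHz.
2.2 MHz ≤ fs/2 = 13.7 MHz, appears at 2.2 MHz.
17.6 MHz and 64.6 MHz both map to 9.8 MHz.

17.6 MHz, 64.6 MHz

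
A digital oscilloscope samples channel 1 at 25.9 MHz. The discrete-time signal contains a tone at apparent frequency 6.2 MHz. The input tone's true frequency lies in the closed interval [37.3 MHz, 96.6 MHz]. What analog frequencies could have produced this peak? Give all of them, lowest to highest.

45.6 MHz, 58 MHz, 71.5 MHz, 83.9 MHz

Frequencies that alias to 6.2 MHz are k·fs ± 6.2 MHz for integer k ≥ 0.
k=0: 6.2 MHz.
k=1: 19.7 MHz, 32.1 MHz.
k=2: 45.6 MHz, 58 MHz.
k=3: 71.5 MHz, 83.9 MHz.
k=4: 97.4 MHz, 109.8 MHz.
Within [37.3 MHz, 96.6 MHz]: 45.6 MHz, 58 MHz, 71.5 MHz, 83.9 MHz.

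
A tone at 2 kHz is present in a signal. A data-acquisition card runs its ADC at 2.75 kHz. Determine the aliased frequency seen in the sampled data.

0.75 kHz

2 kHz > fs/2 = 1.375 kHz, folds to fs − 2 kHz = 0.75 kHz.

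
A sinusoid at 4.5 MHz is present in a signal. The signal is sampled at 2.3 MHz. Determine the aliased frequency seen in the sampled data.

4.5 MHz mod fs = 2.2 MHz.
2.2 MHz > fs/2 = 1.15 MHz, folds to fs − 2.2 MHz = 0.1 MHz.

0.1 MHz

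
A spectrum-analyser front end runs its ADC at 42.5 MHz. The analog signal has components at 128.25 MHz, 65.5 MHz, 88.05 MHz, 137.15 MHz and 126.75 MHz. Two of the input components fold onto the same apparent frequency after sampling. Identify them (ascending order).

126.75 MHz, 128.25 MHz

fs/2 = 21.25 MHz.
128.25 MHz mod fs = 0.75 MHz.
0.75 MHz ≤ fs/2 = 21.25 MHz, appears at 0.75 MHz.
65.5 MHz mod fs = 23 MHz.
23 MHz > fs/2 = 21.25 MHz, folds to fs − 23 MHz = 19.5 MHz.
88.05 MHz mod fs = 3.05 MHz.
3.05 MHz ≤ fs/2 = 21.25 MHz, appears at 3.05 MHz.
137.15 MHz mod fs = 9.65 MHz.
9.65 MHz ≤ fs/2 = 21.25 MHz, appears at 9.65 MHz.
126.75 MHz mod fs = 41.75 MHz.
41.75 MHz > fs/2 = 21.25 MHz, folds to fs − 41.75 MHz = 0.75 MHz.
126.75 MHz and 128.25 MHz both map to 0.75 MHz.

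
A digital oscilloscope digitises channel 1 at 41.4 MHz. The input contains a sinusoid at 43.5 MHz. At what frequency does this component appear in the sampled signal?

43.5 MHz mod fs = 2.1 MHz.
2.1 MHz ≤ fs/2 = 20.7 MHz, appears at 2.1 MHz.

2.1 MHz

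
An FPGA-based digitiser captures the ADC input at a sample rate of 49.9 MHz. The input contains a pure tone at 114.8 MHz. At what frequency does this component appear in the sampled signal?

15 MHz

114.8 MHz mod fs = 15 MHz.
15 MHz ≤ fs/2 = 24.95 MHz, appears at 15 MHz.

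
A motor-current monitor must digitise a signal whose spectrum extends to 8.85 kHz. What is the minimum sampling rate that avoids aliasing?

Nyquist rate = 2 × 8.85 kHz = 17.7 kHz.

17.7 kHz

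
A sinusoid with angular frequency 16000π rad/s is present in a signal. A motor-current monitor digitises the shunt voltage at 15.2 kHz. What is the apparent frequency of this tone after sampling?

ω = 16000π rad/s → f = ω/(2π) = 8000 Hz = 8 kHz.
8 kHz > fs/2 = 7.6 kHz, folds to fs − 8 kHz = 7.2 kHz.

7.2 kHz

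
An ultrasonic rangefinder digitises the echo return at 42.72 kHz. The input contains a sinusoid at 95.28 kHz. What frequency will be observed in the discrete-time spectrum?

95.28 kHz mod fs = 9.84 kHz.
9.84 kHz ≤ fs/2 = 21.36 kHz, appears at 9.84 kHz.

9.84 kHz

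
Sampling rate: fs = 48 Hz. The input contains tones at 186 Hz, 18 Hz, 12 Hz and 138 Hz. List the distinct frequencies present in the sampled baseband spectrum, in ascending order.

fs/2 = 24 Hz.
186 Hz mod fs = 42 Hz.
42 Hz > fs/2 = 24 Hz, folds to fs − 42 Hz = 6 Hz.
18 Hz ≤ fs/2 = 24 Hz, passes unchanged.
12 Hz ≤ fs/2 = 24 Hz, passes unchanged.
138 Hz mod fs = 42 Hz.
42 Hz > fs/2 = 24 Hz, folds to fs − 42 Hz = 6 Hz.
Distinct values: {6 Hz, 12 Hz, 18 Hz}.

6 Hz, 12 Hz, 18 Hz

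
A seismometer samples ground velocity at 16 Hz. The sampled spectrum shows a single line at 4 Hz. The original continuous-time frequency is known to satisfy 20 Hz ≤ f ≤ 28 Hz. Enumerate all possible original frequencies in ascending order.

Frequencies that alias to 4 Hz are k·fs ± 4 Hz for integer k ≥ 0.
k=0: 4 Hz.
k=1: 12 Hz, 20 Hz.
k=2: 28 Hz, 36 Hz.
k=3: 44 Hz, 52 Hz.
Within [20 Hz, 28 Hz]: 20 Hz, 28 Hz.

20 Hz, 28 Hz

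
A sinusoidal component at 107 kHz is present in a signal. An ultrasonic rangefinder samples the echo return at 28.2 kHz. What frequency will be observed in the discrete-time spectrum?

5.8 kHz

107 kHz mod fs = 22.4 kHz.
22.4 kHz > fs/2 = 14.1 kHz, folds to fs − 22.4 kHz = 5.8 kHz.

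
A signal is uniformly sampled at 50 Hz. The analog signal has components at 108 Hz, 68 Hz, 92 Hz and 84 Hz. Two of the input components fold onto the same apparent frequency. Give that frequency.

fs/2 = 25 Hz.
108 Hz mod fs = 8 Hz.
8 Hz ≤ fs/2 = 25 Hz, appears at 8 Hz.
68 Hz mod fs = 18 Hz.
18 Hz ≤ fs/2 = 25 Hz, appears at 18 Hz.
92 Hz mod fs = 42 Hz.
42 Hz > fs/2 = 25 Hz, folds to fs − 42 Hz = 8 Hz.
84 Hz mod fs = 34 Hz.
34 Hz > fs/2 = 25 Hz, folds to fs − 34 Hz = 16 Hz.
92 Hz and 108 Hz both map to 8 Hz.

8 Hz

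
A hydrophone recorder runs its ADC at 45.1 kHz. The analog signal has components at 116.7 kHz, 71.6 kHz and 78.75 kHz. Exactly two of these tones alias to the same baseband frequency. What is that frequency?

18.6 kHz

fs/2 = 22.55 kHz.
116.7 kHz mod fs = 26.5 kHz.
26.5 kHz > fs/2 = 22.55 kHz, folds to fs − 26.5 kHz = 18.6 kHz.
71.6 kHz mod fs = 26.5 kHz.
26.5 kHz > fs/2 = 22.55 kHz, folds to fs − 26.5 kHz = 18.6 kHz.
78.75 kHz mod fs = 33.65 kHz.
33.65 kHz > fs/2 = 22.55 kHz, folds to fs − 33.65 kHz = 11.45 kHz.
71.6 kHz and 116.7 kHz both map to 18.6 kHz.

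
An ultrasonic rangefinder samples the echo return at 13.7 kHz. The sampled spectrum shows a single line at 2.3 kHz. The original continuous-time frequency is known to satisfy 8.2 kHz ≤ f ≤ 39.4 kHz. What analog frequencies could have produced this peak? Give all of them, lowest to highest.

Frequencies that alias to 2.3 kHz are k·fs ± 2.3 kHz for integer k ≥ 0.
k=0: 2.3 kHz.
k=1: 11.4 kHz, 16 kHz.
k=2: 25.1 kHz, 29.7 kHz.
k=3: 38.8 kHz, 43.4 kHz.
k=4: 52.5 kHz, 57.1 kHz.
Within [8.2 kHz, 39.4 kHz]: 11.4 kHz, 16 kHz, 25.1 kHz, 29.7 kHz, 38.8 kHz.

11.4 kHz, 16 kHz, 25.1 kHz, 29.7 kHz, 38.8 kHz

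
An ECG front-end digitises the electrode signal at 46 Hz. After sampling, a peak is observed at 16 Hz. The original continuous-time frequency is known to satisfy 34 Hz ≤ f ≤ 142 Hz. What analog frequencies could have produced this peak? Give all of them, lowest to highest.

Frequencies that alias to 16 Hz are k·fs ± 16 Hz for integer k ≥ 0.
k=0: 16 Hz.
k=1: 30 Hz, 62 Hz.
k=2: 76 Hz, 108 Hz.
k=3: 122 Hz, 154 Hz.
k=4: 168 Hz, 200 Hz.
Within [34 Hz, 142 Hz]: 62 Hz, 76 Hz, 108 Hz, 122 Hz.

62 Hz, 76 Hz, 108 Hz, 122 Hz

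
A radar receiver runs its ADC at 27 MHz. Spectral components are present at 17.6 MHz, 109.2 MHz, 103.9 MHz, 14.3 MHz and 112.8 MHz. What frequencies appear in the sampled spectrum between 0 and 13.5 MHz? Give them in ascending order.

1.2 MHz, 4.1 MHz, 4.8 MHz, 9.4 MHz, 12.7 MHz

fs/2 = 13.5 MHz.
17.6 MHz > fs/2 = 13.5 MHz, folds to fs − 17.6 MHz = 9.4 MHz.
109.2 MHz mod fs = 1.2 MHz.
1.2 MHz ≤ fs/2 = 13.5 MHz, appears at 1.2 MHz.
103.9 MHz mod fs = 22.9 MHz.
22.9 MHz > fs/2 = 13.5 MHz, folds to fs − 22.9 MHz = 4.1 MHz.
14.3 MHz > fs/2 = 13.5 MHz, folds to fs − 14.3 MHz = 12.7 MHz.
112.8 MHz mod fs = 4.8 MHz.
4.8 MHz ≤ fs/2 = 13.5 MHz, appears at 4.8 MHz.
Distinct values: {1.2 MHz, 4.1 MHz, 4.8 MHz, 9.4 MHz, 12.7 MHz}.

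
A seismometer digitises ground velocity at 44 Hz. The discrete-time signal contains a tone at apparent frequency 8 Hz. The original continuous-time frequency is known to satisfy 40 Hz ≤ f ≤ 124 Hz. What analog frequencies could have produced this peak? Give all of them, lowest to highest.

52 Hz, 80 Hz, 96 Hz, 124 Hz

Frequencies that alias to 8 Hz are k·fs ± 8 Hz for integer k ≥ 0.
k=0: 8 Hz.
k=1: 36 Hz, 52 Hz.
k=2: 80 Hz, 96 Hz.
k=3: 124 Hz, 140 Hz.
k=4: 168 Hz, 184 Hz.
Within [40 Hz, 124 Hz]: 52 Hz, 80 Hz, 96 Hz, 124 Hz.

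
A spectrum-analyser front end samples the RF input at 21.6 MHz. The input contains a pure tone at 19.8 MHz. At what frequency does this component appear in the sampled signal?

1.8 MHz

19.8 MHz > fs/2 = 10.8 MHz, folds to fs − 19.8 MHz = 1.8 MHz.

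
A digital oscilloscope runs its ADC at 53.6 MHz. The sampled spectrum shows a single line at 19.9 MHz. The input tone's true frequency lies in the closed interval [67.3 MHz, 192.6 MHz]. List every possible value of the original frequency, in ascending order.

Frequencies that alias to 19.9 MHz are k·fs ± 19.9 MHz for integer k ≥ 0.
k=0: 19.9 MHz.
k=1: 33.7 MHz, 73.5 MHz.
k=2: 87.3 MHz, 127.1 MHz.
k=3: 140.9 MHz, 180.7 MHz.
k=4: 194.5 MHz, 234.3 MHz.
Within [67.3 MHz, 192.6 MHz]: 73.5 MHz, 87.3 MHz, 127.1 MHz, 140.9 MHz, 180.7 MHz.

73.5 MHz, 87.3 MHz, 127.1 MHz, 140.9 MHz, 180.7 MHz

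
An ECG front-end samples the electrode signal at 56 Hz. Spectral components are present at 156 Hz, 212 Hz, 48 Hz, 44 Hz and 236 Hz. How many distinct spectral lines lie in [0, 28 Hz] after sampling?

2

fs/2 = 28 Hz.
156 Hz mod fs = 44 Hz.
44 Hz > fs/2 = 28 Hz, folds to fs − 44 Hz = 12 Hz.
212 Hz mod fs = 44 Hz.
44 Hz > fs/2 = 28 Hz, folds to fs − 44 Hz = 12 Hz.
48 Hz > fs/2 = 28 Hz, folds to fs − 48 Hz = 8 Hz.
44 Hz > fs/2 = 28 Hz, folds to fs − 44 Hz = 12 Hz.
236 Hz mod fs = 12 Hz.
12 Hz ≤ fs/2 = 28 Hz, appears at 12 Hz.
Distinct values: {8 Hz, 12 Hz} → 2.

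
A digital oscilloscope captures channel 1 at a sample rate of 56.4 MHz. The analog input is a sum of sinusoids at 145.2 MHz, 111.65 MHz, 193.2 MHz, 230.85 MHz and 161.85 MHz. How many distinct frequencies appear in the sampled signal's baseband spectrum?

4

fs/2 = 28.2 MHz.
145.2 MHz mod fs = 32.4 MHz.
32.4 MHz > fs/2 = 28.2 MHz, folds to fs − 32.4 MHz = 24 MHz.
111.65 MHz mod fs = 55.25 MHz.
55.25 MHz > fs/2 = 28.2 MHz, folds to fs − 55.25 MHz = 1.15 MHz.
193.2 MHz mod fs = 24 MHz.
24 MHz ≤ fs/2 = 28.2 MHz, appears at 24 MHz.
230.85 MHz mod fs = 5.25 MHz.
5.25 MHz ≤ fs/2 = 28.2 MHz, appears at 5.25 MHz.
161.85 MHz mod fs = 49.05 MHz.
49.05 MHz > fs/2 = 28.2 MHz, folds to fs − 49.05 MHz = 7.35 MHz.
Distinct values: {1.15 MHz, 5.25 MHz, 7.35 MHz, 24 MHz} → 4.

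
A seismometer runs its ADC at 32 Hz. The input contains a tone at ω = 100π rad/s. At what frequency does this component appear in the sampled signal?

ω = 100π rad/s → f = ω/(2π) = 50 Hz.
50 Hz mod fs = 18 Hz.
18 Hz > fs/2 = 16 Hz, folds to fs − 18 Hz = 14 Hz.

14 Hz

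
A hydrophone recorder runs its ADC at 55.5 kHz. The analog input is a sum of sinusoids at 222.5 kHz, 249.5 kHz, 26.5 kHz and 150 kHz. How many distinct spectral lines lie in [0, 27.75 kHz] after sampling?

4

fs/2 = 27.75 kHz.
222.5 kHz mod fs = 0.5 kHz.
0.5 kHz ≤ fs/2 = 27.75 kHz, appears at 0.5 kHz.
249.5 kHz mod fs = 27.5 kHz.
27.5 kHz ≤ fs/2 = 27.75 kHz, appears at 27.5 kHz.
26.5 kHz ≤ fs/2 = 27.75 kHz, passes unchanged.
150 kHz mod fs = 39 kHz.
39 kHz > fs/2 = 27.75 kHz, folds to fs − 39 kHz = 16.5 kHz.
Distinct values: {0.5 kHz, 16.5 kHz, 26.5 kHz, 27.5 kHz} → 4.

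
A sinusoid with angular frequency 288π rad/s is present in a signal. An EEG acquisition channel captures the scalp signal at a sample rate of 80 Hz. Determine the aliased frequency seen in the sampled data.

ω = 288π rad/s → f = ω/(2π) = 144 Hz.
144 Hz mod fs = 64 Hz.
64 Hz > fs/2 = 40 Hz, folds to fs − 64 Hz = 16 Hz.

16 Hz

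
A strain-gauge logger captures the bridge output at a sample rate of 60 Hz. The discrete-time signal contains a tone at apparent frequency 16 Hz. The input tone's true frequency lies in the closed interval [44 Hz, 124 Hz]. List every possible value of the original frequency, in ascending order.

Frequencies that alias to 16 Hz are k·fs ± 16 Hz for integer k ≥ 0.
k=0: 16 Hz.
k=1: 44 Hz, 76 Hz.
k=2: 104 Hz, 136 Hz.
k=3: 164 Hz, 196 Hz.
Within [44 Hz, 124 Hz]: 44 Hz, 76 Hz, 104 Hz.

44 Hz, 76 Hz, 104 Hz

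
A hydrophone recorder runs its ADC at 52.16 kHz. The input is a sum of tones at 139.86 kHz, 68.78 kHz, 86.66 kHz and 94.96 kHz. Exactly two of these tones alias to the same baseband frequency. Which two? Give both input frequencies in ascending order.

fs/2 = 26.08 kHz.
139.86 kHz mod fs = 35.54 kHz.
35.54 kHz > fs/2 = 26.08 kHz, folds to fs − 35.54 kHz = 16.62 kHz.
68.78 kHz mod fs = 16.62 kHz.
16.62 kHz ≤ fs/2 = 26.08 kHz, appears at 16.62 kHz.
86.66 kHz mod fs = 34.5 kHz.
34.5 kHz > fs/2 = 26.08 kHz, folds to fs − 34.5 kHz = 17.66 kHz.
94.96 kHz mod fs = 42.8 kHz.
42.8 kHz > fs/2 = 26.08 kHz, folds to fs − 42.8 kHz = 9.36 kHz.
68.78 kHz and 139.86 kHz both map to 16.62 kHz.

68.78 kHz, 139.86 kHz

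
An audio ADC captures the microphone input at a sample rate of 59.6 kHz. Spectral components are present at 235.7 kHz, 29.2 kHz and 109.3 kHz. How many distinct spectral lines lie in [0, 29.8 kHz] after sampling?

fs/2 = 29.8 kHz.
235.7 kHz mod fs = 56.9 kHz.
56.9 kHz > fs/2 = 29.8 kHz, folds to fs − 56.9 kHz = 2.7 kHz.
29.2 kHz ≤ fs/2 = 29.8 kHz, passes unchanged.
109.3 kHz mod fs = 49.7 kHz.
49.7 kHz > fs/2 = 29.8 kHz, folds to fs − 49.7 kHz = 9.9 kHz.
Distinct values: {2.7 kHz, 9.9 kHz, 29.2 kHz} → 3.

3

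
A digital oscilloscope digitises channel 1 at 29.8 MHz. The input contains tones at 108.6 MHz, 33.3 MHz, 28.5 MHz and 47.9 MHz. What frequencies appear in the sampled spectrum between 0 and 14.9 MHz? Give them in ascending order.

fs/2 = 14.9 MHz.
108.6 MHz mod fs = 19.2 MHz.
19.2 MHz > fs/2 = 14.9 MHz, folds to fs − 19.2 MHz = 10.6 MHz.
33.3 MHz mod fs = 3.5 MHz.
3.5 MHz ≤ fs/2 = 14.9 MHz, appears at 3.5 MHz.
28.5 MHz > fs/2 = 14.9 MHz, folds to fs − 28.5 MHz = 1.3 MHz.
47.9 MHz mod fs = 18.1 MHz.
18.1 MHz > fs/2 = 14.9 MHz, folds to fs − 18.1 MHz = 11.7 MHz.
Distinct values: {1.3 MHz, 3.5 MHz, 10.6 MHz, 11.7 MHz}.

1.3 MHz, 3.5 MHz, 10.6 MHz, 11.7 MHz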